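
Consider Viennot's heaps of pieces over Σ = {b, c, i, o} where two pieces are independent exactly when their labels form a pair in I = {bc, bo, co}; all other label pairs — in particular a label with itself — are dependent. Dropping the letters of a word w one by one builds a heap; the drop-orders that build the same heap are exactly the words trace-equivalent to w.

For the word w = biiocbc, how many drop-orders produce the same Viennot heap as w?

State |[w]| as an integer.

12

0(b) covers ∅
1(i) covers 0:b
2(i) covers 1:i
3(o) covers 2:i
4(c) covers 2:i
5(b) covers 2:i
6(c) covers 4:c
floor of heap: 0:b
completions by unplaced set U, small U first (add the entries for U minus each lowest piece of U):
  |U|=1: {3}:1  {5}:1  {6}:1
  |U|=2: {3,5}:2  {3,6}:2  {4,6}:1  {5,6}:2
  |U|=3: {3,4,6}:3  {3,5,6}:6  {4,5,6}:3
  |U|=4: {3,4,5,6}:12
  |U|=5: {2,3,4,5,6}:12
  start at 0(b): 12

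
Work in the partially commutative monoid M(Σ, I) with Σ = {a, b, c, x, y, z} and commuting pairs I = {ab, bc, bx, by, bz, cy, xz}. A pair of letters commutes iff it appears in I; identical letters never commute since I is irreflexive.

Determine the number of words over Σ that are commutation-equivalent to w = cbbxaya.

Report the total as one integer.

21

#0=c has no predecessor
#1=b has no predecessor
#2=b depends on [1:b]
#3=x depends on [0:c]
#4=a depends on [3:x]
#5=y depends on [4:a]
#6=a depends on [5:y]
sources: [0:c, 1:b]
N(rest) = Σ N(rest − s) over sources s of rest; N(one piece) = 1:
  size 1 → [2]=1  [6]=1
  size 2 → [1,2]=1  [2,6]=2  [5,6]=1
  size 3 → [1,2,6]=3  [2,5,6]=3  [4,5,6]=1
  size 4 → [1,2,5,6]=6  [2,4,5,6]=4  [3,4,5,6]=1
  size 5 → [0,3,4,5,6]=1  [1,2,4,5,6]=10  [2,3,4,5,6]=5
  first=0(c) contributes 15
  first=1(b) contributes 6
|[w]| = 21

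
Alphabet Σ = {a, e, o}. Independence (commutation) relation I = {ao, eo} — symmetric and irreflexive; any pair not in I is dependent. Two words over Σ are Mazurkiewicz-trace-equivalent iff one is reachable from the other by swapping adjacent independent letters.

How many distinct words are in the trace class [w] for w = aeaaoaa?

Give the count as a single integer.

0(a) covers ∅
1(e) covers 0:a
2(a) covers 1:e
3(a) covers 2:a
4(o) covers ∅
5(a) covers 3:a
6(a) covers 5:a
floor of heap: 0:a, 4:o
completions by unplaced set U, small U first (add the entries for U minus each lowest piece of U):
  |U|=1: {4}:1  {6}:1
  |U|=2: {4,6}:2  {5,6}:1
  |U|=3: {3,5,6}:1  {4,5,6}:3
  |U|=4: {2,3,5,6}:1  {3,4,5,6}:4
  |U|=5: {1,2,3,5,6}:1  {2,3,4,5,6}:5
  start at 0(a): 6
  start at 4(o): 1
sum over floor = 7

7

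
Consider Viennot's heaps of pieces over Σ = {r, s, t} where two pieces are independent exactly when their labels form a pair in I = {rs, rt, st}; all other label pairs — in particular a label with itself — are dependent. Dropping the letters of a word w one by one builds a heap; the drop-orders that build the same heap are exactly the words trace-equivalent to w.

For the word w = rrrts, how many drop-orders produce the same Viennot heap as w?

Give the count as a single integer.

0(r) covers ∅
1(r) covers 0:r
2(r) covers 1:r
3(t) covers ∅
4(s) covers ∅
floor of heap: 0:r, 3:t, 4:s
completions by unplaced set U, small U first (add the entries for U minus each lowest piece of U):
  |U|=1: {2}:1  {3}:1  {4}:1
  |U|=2: {1,2}:1  {2,3}:2  {2,4}:2  {3,4}:2
  |U|=3: {0,1,2}:1  {1,2,3}:3  {1,2,4}:3  {2,3,4}:6
  start at 0(r): 12
  start at 3(t): 4
  start at 4(s): 4
sum over floor = 20

20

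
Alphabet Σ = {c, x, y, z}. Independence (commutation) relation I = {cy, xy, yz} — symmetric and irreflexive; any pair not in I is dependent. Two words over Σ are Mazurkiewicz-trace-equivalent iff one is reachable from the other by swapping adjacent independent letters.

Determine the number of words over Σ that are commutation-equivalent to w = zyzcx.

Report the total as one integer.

drop 0:z onto floor
drop 1:y onto floor
drop 2:z onto {0:z}
drop 3:c onto {2:z}
drop 4:x onto {3:c}
ground layer = {0:z, 1:y}
drop-orders for the pieces not yet dropped (sum over which currently-grounded one goes next):
  1 to go: {1} 1  {4} 1
  2 to go: {1,4} 2  {3,4} 1
  3 to go: {1,3,4} 3  {2,3,4} 1
  if 0:z drops first: 4 orders
  if 1:y drops first: 1 orders
heap linearizations: 5

5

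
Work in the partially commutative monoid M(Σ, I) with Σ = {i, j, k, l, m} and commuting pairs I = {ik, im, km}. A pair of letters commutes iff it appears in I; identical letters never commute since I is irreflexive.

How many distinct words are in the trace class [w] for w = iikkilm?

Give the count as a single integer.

10

0(i) covers ∅
1(i) covers 0:i
2(k) covers ∅
3(k) covers 2:k
4(i) covers 1:i
5(l) covers 3:k, 4:i
6(m) covers 5:l
floor of heap: 0:i, 2:k
completions by unplaced set U, small U first (add the entries for U minus each lowest piece of U):
  |U|=1: {6}:1
  |U|=2: {5,6}:1
  |U|=3: {3,5,6}:1  {4,5,6}:1
  |U|=4: {1,4,5,6}:1  {2,3,5,6}:1  {3,4,5,6}:2
  |U|=5: {0,1,4,5,6}:1  {1,3,4,5,6}:3  {2,3,4,5,6}:3
  start at 0(i): 6
  start at 2(k): 4
sum over floor = 10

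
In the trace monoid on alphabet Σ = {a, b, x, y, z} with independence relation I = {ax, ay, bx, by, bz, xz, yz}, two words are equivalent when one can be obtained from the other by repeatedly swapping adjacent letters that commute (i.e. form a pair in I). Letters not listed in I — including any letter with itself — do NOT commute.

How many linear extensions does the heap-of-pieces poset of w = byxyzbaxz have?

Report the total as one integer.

378

#0=b has no predecessor
#1=y has no predecessor
#2=x depends on [1:y]
#3=y depends on [2:x]
#4=z has no predecessor
#5=b depends on [0:b]
#6=a depends on [4:z, 5:b]
#7=x depends on [3:y]
#8=z depends on [6:a]
sources: [0:b, 1:y, 4:z]
N(rest) = Σ N(rest − s) over sources s of rest; N(one piece) = 1:
  size 1 → [7]=1  [8]=1
  size 2 → [3,7]=1  [6,8]=1  [7,8]=2
  size 3 → [2,3,7]=1  [3,7,8]=3  [4,6,8]=1  [5,6,8]=1  [6,7,8]=3
  size 4 → [0,5,6,8]=1  [1,2,3,7]=1  [2,3,7,8]=4  [3,6,7,8]=6  [4,5,6,8]=2  [4,6,7,8]=4  [5,6,7,8]=4
  size 5 → [0,4,5,6,8]=3  [0,5,6,7,8]=5  [1,2,3,7,8]=5  [2,3,6,7,8]=10  [3,4,6,7,8]=10  [3,5,6,7,8]=10  [4,5,6,7,8]=10
  size 6 → [0,3,5,6,7,8]=15  [0,4,5,6,7,8]=18  [1,2,3,6,7,8]=15  [2,3,4,6,7,8]=20  [2,3,5,6,7,8]=20  [3,4,5,6,7,8]=30
  size 7 → [0,2,3,5,6,7,8]=35  [0,3,4,5,6,7,8]=63  [1,2,3,4,6,7,8]=35  [1,2,3,5,6,7,8]=35  [2,3,4,5,6,7,8]=70
  first=0(b) contributes 140
  first=1(y) contributes 168
  first=4(z) contributes 70
|[w]| = 378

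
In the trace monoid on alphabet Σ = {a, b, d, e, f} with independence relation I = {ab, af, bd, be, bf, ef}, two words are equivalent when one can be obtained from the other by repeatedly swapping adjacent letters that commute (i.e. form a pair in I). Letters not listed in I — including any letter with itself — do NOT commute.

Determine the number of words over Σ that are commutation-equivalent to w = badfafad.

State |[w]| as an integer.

48

0(b) covers ∅
1(a) covers ∅
2(d) covers 1:a
3(f) covers 2:d
4(a) covers 2:d
5(f) covers 3:f
6(a) covers 4:a
7(d) covers 5:f, 6:a
floor of heap: 0:b, 1:a
completions by unplaced set U, small U first (add the entries for U minus each lowest piece of U):
  |U|=1: {0}:1  {7}:1
  |U|=2: {0,7}:2  {5,7}:1  {6,7}:1
  |U|=3: {0,5,7}:3  {0,6,7}:3  {3,5,7}:1  {4,6,7}:1  {5,6,7}:2
  |U|=4: {0,3,5,7}:4  {0,4,6,7}:4  {0,5,6,7}:8  {3,5,6,7}:3  {4,5,6,7}:3
  |U|=5: {0,3,5,6,7}:15  {0,4,5,6,7}:15  {3,4,5,6,7}:6
  |U|=6: {0,3,4,5,6,7}:36  {2,3,4,5,6,7}:6
  start at 0(b): 6
  start at 1(a): 42
sum over floor = 48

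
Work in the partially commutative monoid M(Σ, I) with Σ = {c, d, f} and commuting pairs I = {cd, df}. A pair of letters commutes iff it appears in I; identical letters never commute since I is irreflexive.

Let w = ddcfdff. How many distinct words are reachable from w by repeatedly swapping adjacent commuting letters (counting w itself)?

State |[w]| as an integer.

drop 0:d onto floor
drop 1:d onto {0:d}
drop 2:c onto floor
drop 3:f onto {2:c}
drop 4:d onto {1:d}
drop 5:f onto {3:f}
drop 6:f onto {5:f}
ground layer = {0:d, 2:c}
drop-orders for the pieces not yet dropped (sum over which currently-grounded one goes next):
  1 to go: {4} 1  {6} 1
  2 to go: {1,4} 1  {4,6} 2  {5,6} 1
  3 to go: {0,1,4} 1  {1,4,6} 3  {3,5,6} 1  {4,5,6} 3
  4 to go: {0,1,4,6} 4  {1,4,5,6} 6  {2,3,5,6} 1  {3,4,5,6} 4
  5 to go: {0,1,4,5,6} 10  {1,3,4,5,6} 10  {2,3,4,5,6} 5
  if 0:d drops first: 15 orders
  if 2:c drops first: 20 orders
heap linearizations: 35

35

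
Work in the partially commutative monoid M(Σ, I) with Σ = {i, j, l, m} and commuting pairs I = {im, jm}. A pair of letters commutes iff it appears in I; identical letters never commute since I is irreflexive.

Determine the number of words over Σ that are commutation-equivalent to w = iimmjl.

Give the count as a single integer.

#0=i has no predecessor
#1=i depends on [0:i]
#2=m has no predecessor
#3=m depends on [2:m]
#4=j depends on [1:i]
#5=l depends on [3:m, 4:j]
sources: [0:i, 2:m]
N(rest) = Σ N(rest − s) over sources s of rest; N(one piece) = 1:
  size 1 → [5]=1
  size 2 → [3,5]=1  [4,5]=1
  size 3 → [1,4,5]=1  [2,3,5]=1  [3,4,5]=2
  size 4 → [0,1,4,5]=1  [1,3,4,5]=3  [2,3,4,5]=3
  first=0(i) contributes 6
  first=2(m) contributes 4
|[w]| = 10

10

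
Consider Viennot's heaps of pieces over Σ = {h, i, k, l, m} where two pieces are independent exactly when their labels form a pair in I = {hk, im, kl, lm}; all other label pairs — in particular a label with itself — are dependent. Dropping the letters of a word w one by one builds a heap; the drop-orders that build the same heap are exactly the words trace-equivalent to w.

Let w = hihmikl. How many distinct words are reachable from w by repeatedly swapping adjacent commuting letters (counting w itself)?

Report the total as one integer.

5

#0=h has no predecessor
#1=i depends on [0:h]
#2=h depends on [1:i]
#3=m depends on [2:h]
#4=i depends on [2:h]
#5=k depends on [3:m, 4:i]
#6=l depends on [4:i]
sources: [0:h]
N(rest) = Σ N(rest − s) over sources s of rest; N(one piece) = 1:
  size 1 → [5]=1  [6]=1
  size 2 → [3,5]=1  [5,6]=2
  size 3 → [3,5,6]=3  [4,5,6]=2
  size 4 → [3,4,5,6]=5
  size 5 → [2,3,4,5,6]=5
  first=0(h) contributes 5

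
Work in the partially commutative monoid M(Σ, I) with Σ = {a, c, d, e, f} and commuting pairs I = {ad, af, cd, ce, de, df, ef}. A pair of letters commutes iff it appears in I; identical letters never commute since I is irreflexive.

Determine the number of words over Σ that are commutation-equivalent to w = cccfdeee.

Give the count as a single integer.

280

drop 0:c onto floor
drop 1:c onto {0:c}
drop 2:c onto {1:c}
drop 3:f onto {2:c}
drop 4:d onto floor
drop 5:e onto floor
drop 6:e onto {5:e}
drop 7:e onto {6:e}
ground layer = {0:c, 4:d, 5:e}
drop-orders for the pieces not yet dropped (sum over which currently-grounded one goes next):
  1 to go: {3} 1  {4} 1  {7} 1
  2 to go: {2,3} 1  {3,4} 2  {3,7} 2  {4,7} 2  {6,7} 1
  3 to go: {1,2,3} 1  {2,3,4} 3  {2,3,7} 3  {3,4,7} 6  {3,6,7} 3  {4,6,7} 3  {5,6,7} 1
  4 to go: {0,1,2,3} 1  {1,2,3,4} 4  {1,2,3,7} 4  {2,3,4,7} 12  {2,3,6,7} 6  {3,4,6,7} 12  {3,5,6,7} 4  {4,5,6,7} 4
  5 to go: {0,1,2,3,4} 5  {0,1,2,3,7} 5  {1,2,3,4,7} 20  {1,2,3,6,7} 10  {2,3,4,6,7} 30  {2,3,5,6,7} 10  {3,4,5,6,7} 20
  6 to go: {0,1,2,3,4,7} 30  {0,1,2,3,6,7} 15  {1,2,3,4,6,7} 60  {1,2,3,5,6,7} 20  {2,3,4,5,6,7} 60
  if 0:c drops first: 140 orders
  if 4:d drops first: 35 orders
  if 5:e drops first: 105 orders
heap linearizations: 280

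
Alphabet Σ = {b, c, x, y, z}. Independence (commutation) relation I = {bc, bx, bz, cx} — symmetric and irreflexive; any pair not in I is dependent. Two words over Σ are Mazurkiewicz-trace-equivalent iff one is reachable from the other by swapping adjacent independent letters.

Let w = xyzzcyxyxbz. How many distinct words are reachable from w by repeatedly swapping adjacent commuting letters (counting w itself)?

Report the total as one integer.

3

0(x) covers ∅
1(y) covers 0:x
2(z) covers 1:y
3(z) covers 2:z
4(c) covers 3:z
5(y) covers 4:c
6(x) covers 5:y
7(y) covers 6:x
8(x) covers 7:y
9(b) covers 7:y
10(z) covers 8:x
floor of heap: 0:x
completions by unplaced set U, small U first (add the entries for U minus each lowest piece of U):
  |U|=1: {9}:1  {10}:1
  |U|=2: {8,10}:1  {9,10}:2
  |U|=3: {8,9,10}:3
  |U|=4: {7,8,9,10}:3
  |U|=5: {6,7,8,9,10}:3
  |U|=6: {5,6,7,8,9,10}:3
  |U|=7: {4,5,6,7,8,9,10}:3
  |U|=8: {3,4,5,6,7,8,9,10}:3
  |U|=9: {2,3,4,5,6,7,8,9,10}:3
  start at 0(x): 3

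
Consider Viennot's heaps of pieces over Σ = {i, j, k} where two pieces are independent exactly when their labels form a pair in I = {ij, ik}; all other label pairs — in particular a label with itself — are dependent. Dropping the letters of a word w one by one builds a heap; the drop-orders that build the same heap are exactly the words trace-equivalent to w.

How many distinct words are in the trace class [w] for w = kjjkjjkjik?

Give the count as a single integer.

10

#0=k has no predecessor
#1=j depends on [0:k]
#2=j depends on [1:j]
#3=k depends on [2:j]
#4=j depends on [3:k]
#5=j depends on [4:j]
#6=k depends on [5:j]
#7=j depends on [6:k]
#8=i has no predecessor
#9=k depends on [7:j]
sources: [0:k, 8:i]
N(rest) = Σ N(rest − s) over sources s of rest; N(one piece) = 1:
  size 1 → [8]=1  [9]=1
  size 2 → [7,9]=1  [8,9]=2
  size 3 → [6,7,9]=1  [7,8,9]=3
  size 4 → [5,6,7,9]=1  [6,7,8,9]=4
  size 5 → [4,5,6,7,9]=1  [5,6,7,8,9]=5
  size 6 → [3,4,5,6,7,9]=1  [4,5,6,7,8,9]=6
  size 7 → [2,3,4,5,6,7,9]=1  [3,4,5,6,7,8,9]=7
  size 8 → [1,2,3,4,5,6,7,9]=1  [2,3,4,5,6,7,8,9]=8
  first=0(k) contributes 9
  first=8(i) contributes 1
|[w]| = 10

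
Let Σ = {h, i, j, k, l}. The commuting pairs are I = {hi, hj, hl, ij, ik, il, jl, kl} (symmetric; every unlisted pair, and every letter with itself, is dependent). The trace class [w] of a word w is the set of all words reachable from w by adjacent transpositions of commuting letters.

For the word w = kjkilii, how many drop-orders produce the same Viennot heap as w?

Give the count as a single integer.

0(k) covers ∅
1(j) covers 0:k
2(k) covers 1:j
3(i) covers ∅
4(l) covers ∅
5(i) covers 3:i
6(i) covers 5:i
floor of heap: 0:k, 3:i, 4:l
completions by unplaced set U, small U first (add the entries for U minus each lowest piece of U):
  |U|=1: {2}:1  {4}:1  {6}:1
  |U|=2: {1,2}:1  {2,4}:2  {2,6}:2  {4,6}:2  {5,6}:1
  |U|=3: {0,1,2}:1  {1,2,4}:3  {1,2,6}:3  {2,4,6}:6  {2,5,6}:3  {3,5,6}:1  {4,5,6}:3
  |U|=4: {0,1,2,4}:4  {0,1,2,6}:4  {1,2,4,6}:12  {1,2,5,6}:6  {2,3,5,6}:4  {2,4,5,6}:12  {3,4,5,6}:4
  |U|=5: {0,1,2,4,6}:20  {0,1,2,5,6}:10  {1,2,3,5,6}:10  {1,2,4,5,6}:30  {2,3,4,5,6}:20
  start at 0(k): 60
  start at 3(i): 60
  start at 4(l): 20
sum over floor = 140

140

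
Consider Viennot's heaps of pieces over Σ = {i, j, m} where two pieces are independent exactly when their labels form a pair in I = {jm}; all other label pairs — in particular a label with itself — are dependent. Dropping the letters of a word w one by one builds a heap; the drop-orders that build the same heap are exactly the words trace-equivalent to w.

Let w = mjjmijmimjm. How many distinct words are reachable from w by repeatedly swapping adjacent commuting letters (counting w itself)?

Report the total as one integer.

drop 0:m onto floor
drop 1:j onto floor
drop 2:j onto {1:j}
drop 3:m onto {0:m}
drop 4:i onto {2:j, 3:m}
drop 5:j onto {4:i}
drop 6:m onto {4:i}
drop 7:i onto {5:j, 6:m}
drop 8:m onto {7:i}
drop 9:j onto {7:i}
drop 10:m onto {8:m}
ground layer = {0:m, 1:j}
drop-orders for the pieces not yet dropped (sum over which currently-grounded one goes next):
  1 to go: {9} 1  {10} 1
  2 to go: {8,10} 1  {9,10} 2
  3 to go: {8,9,10} 3
  4 to go: {7,8,9,10} 3
  5 to go: {5,7,8,9,10} 3  {6,7,8,9,10} 3
  6 to go: {5,6,7,8,9,10} 6
  7 to go: {4,5,6,7,8,9,10} 6
  8 to go: {2,4,5,6,7,8,9,10} 6  {3,4,5,6,7,8,9,10} 6
  9 to go: {0,3,4,5,6,7,8,9,10} 6  {1,2,4,5,6,7,8,9,10} 6  {2,3,4,5,6,7,8,9,10} 12
  if 0:m drops first: 18 orders
  if 1:j drops first: 18 orders
heap linearizations: 36

36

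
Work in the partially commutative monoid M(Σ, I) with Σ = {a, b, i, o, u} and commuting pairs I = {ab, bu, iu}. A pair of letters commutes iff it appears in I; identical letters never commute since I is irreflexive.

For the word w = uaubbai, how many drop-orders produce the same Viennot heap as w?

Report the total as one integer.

15

drop 0:u onto floor
drop 1:a onto {0:u}
drop 2:u onto {1:a}
drop 3:b onto floor
drop 4:b onto {3:b}
drop 5:a onto {2:u}
drop 6:i onto {4:b, 5:a}
ground layer = {0:u, 3:b}
drop-orders for the pieces not yet dropped (sum over which currently-grounded one goes next):
  1 to go: {6} 1
  2 to go: {4,6} 1  {5,6} 1
  3 to go: {2,5,6} 1  {3,4,6} 1  {4,5,6} 2
  4 to go: {1,2,5,6} 1  {2,4,5,6} 3  {3,4,5,6} 3
  5 to go: {0,1,2,5,6} 1  {1,2,4,5,6} 4  {2,3,4,5,6} 6
  if 0:u drops first: 10 orders
  if 3:b drops first: 5 orders
heap linearizations: 15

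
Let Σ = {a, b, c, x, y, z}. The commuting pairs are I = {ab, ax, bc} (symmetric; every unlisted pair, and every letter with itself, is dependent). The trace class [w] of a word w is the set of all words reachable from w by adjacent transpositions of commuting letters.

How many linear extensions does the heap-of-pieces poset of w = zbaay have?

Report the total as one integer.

0(z) covers ∅
1(b) covers 0:z
2(a) covers 0:z
3(a) covers 2:a
4(y) covers 1:b, 3:a
floor of heap: 0:z
completions by unplaced set U, small U first (add the entries for U minus each lowest piece of U):
  |U|=1: {4}:1
  |U|=2: {1,4}:1  {3,4}:1
  |U|=3: {1,3,4}:2  {2,3,4}:1
  start at 0(z): 3

3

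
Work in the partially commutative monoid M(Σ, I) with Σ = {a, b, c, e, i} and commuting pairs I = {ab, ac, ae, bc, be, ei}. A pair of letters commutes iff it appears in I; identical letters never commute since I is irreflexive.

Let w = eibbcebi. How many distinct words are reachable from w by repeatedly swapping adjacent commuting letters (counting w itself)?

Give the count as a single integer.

piece 0:e — minimal
piece 1:i — minimal
piece 2:b rests on {1:i}
piece 3:b rests on {2:b}
piece 4:c rests on {0:e, 1:i}
piece 5:e rests on {4:c}
piece 6:b rests on {3:b}
piece 7:i rests on {4:c, 6:b}
minimal pieces: {0:e, 1:i}
ways to finish when only these pieces remain (= sum over removing one remaining piece with nothing left below it):
  1 left: {5}→1  {7}→1
  2 left: {5,7}→2  {6,7}→1
  3 left: {3,6,7}→1  {4,5,7}→2  {5,6,7}→3
  4 left: {0,4,5,7}→2  {2,3,6,7}→1  {3,5,6,7}→4  {4,5,6,7}→5
  5 left: {0,4,5,6,7}→7  {2,3,5,6,7}→5  {3,4,5,6,7}→9
  6 left: {0,3,4,5,6,7}→16  {2,3,4,5,6,7}→14
  placing 0:e first → 14 extensions
  placing 1:i first → 30 extensions
total linear extensions = 44

44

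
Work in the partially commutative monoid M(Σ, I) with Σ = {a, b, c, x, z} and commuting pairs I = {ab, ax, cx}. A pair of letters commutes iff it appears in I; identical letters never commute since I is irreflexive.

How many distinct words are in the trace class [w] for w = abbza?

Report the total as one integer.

3

#0=a has no predecessor
#1=b has no predecessor
#2=b depends on [1:b]
#3=z depends on [0:a, 2:b]
#4=a depends on [3:z]
sources: [0:a, 1:b]
N(rest) = Σ N(rest − s) over sources s of rest; N(one piece) = 1:
  size 1 → [4]=1
  size 2 → [3,4]=1
  size 3 → [0,3,4]=1  [2,3,4]=1
  first=0(a) contributes 1
  first=1(b) contributes 2
|[w]| = 3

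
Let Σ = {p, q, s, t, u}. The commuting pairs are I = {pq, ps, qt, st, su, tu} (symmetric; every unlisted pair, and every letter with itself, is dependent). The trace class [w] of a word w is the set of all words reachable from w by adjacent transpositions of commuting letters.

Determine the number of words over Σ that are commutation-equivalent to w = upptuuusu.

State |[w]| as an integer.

45

piece 0:u — minimal
piece 1:p rests on {0:u}
piece 2:p rests on {1:p}
piece 3:t rests on {2:p}
piece 4:u rests on {2:p}
piece 5:u rests on {4:u}
piece 6:u rests on {5:u}
piece 7:s — minimal
piece 8:u rests on {6:u}
minimal pieces: {0:u, 7:s}
ways to finish when only these pieces remain (= sum over removing one remaining piece with nothing left below it):
  1 left: {3}→1  {7}→1  {8}→1
  2 left: {3,7}→2  {3,8}→2  {6,8}→1  {7,8}→2
  3 left: {3,6,8}→3  {3,7,8}→6  {5,6,8}→1  {6,7,8}→3
  4 left: {3,5,6,8}→4  {3,6,7,8}→12  {4,5,6,8}→1  {5,6,7,8}→4
  5 left: {3,4,5,6,8}→5  {3,5,6,7,8}→20  {4,5,6,7,8}→5
  6 left: {2,3,4,5,6,8}→5  {3,4,5,6,7,8}→30
  7 left: {1,2,3,4,5,6,8}→5  {2,3,4,5,6,7,8}→35
  placing 0:u first → 40 extensions
  placing 7:s first → 5 extensions
total linear extensions = 45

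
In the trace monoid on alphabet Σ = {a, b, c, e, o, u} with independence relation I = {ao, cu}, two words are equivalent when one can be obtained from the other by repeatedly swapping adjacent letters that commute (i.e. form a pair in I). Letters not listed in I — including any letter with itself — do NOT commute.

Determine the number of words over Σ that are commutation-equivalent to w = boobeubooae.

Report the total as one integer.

3

piece 0:b — minimal
piece 1:o rests on {0:b}
piece 2:o rests on {1:o}
piece 3:b rests on {2:o}
piece 4:e rests on {3:b}
piece 5:u rests on {4:e}
piece 6:b rests on {5:u}
piece 7:o rests on {6:b}
piece 8:o rests on {7:o}
piece 9:a rests on {6:b}
piece 10:e rests on {8:o, 9:a}
minimal pieces: {0:b}
ways to finish when only these pieces remain (= sum over removing one remaining piece with nothing left below it):
  1 left: {10}→1
  2 left: {8,10}→1  {9,10}→1
  3 left: {7,8,10}→1  {8,9,10}→2
  4 left: {7,8,9,10}→3
  5 left: {6,7,8,9,10}→3
  6 left: {5,6,7,8,9,10}→3
  7 left: {4,5,6,7,8,9,10}→3
  8 left: {3,4,5,6,7,8,9,10}→3
  9 left: {2,3,4,5,6,7,8,9,10}→3
  placing 0:b first → 3 extensions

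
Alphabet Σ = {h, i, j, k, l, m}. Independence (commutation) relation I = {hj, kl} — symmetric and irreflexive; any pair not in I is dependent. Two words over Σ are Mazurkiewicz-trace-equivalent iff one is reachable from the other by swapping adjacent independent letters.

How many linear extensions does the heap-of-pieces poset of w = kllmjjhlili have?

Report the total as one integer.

9

piece 0:k — minimal
piece 1:l — minimal
piece 2:l rests on {1:l}
piece 3:m rests on {0:k, 2:l}
piece 4:j rests on {3:m}
piece 5:j rests on {4:j}
piece 6:h rests on {3:m}
piece 7:l rests on {5:j, 6:h}
piece 8:i rests on {7:l}
piece 9:l rests on {8:i}
piece 10:i rests on {9:l}
minimal pieces: {0:k, 1:l}
ways to finish when only these pieces remain (= sum over removing one remaining piece with nothing left below it):
  1 left: {10}→1
  2 left: {9,10}→1
  3 left: {8,9,10}→1
  4 left: {7,8,9,10}→1
  5 left: {5,7,8,9,10}→1  {6,7,8,9,10}→1
  6 left: {4,5,7,8,9,10}→1  {5,6,7,8,9,10}→2
  7 left: {4,5,6,7,8,9,10}→3
  8 left: {3,4,5,6,7,8,9,10}→3
  9 left: {0,3,4,5,6,7,8,9,10}→3  {2,3,4,5,6,7,8,9,10}→3
  placing 0:k first → 3 extensions
  placing 1:l first → 6 extensions
total linear extensions = 9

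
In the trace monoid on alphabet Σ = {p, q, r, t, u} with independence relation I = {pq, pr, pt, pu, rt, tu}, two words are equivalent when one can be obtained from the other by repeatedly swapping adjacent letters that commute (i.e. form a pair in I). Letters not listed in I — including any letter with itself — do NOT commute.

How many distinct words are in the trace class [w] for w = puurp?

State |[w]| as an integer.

10

piece 0:p — minimal
piece 1:u — minimal
piece 2:u rests on {1:u}
piece 3:r rests on {2:u}
piece 4:p rests on {0:p}
minimal pieces: {0:p, 1:u}
ways to finish when only these pieces remain (= sum over removing one remaining piece with nothing left below it):
  1 left: {3}→1  {4}→1
  2 left: {0,4}→1  {2,3}→1  {3,4}→2
  3 left: {0,3,4}→3  {1,2,3}→1  {2,3,4}→3
  placing 0:p first → 4 extensions
  placing 1:u first → 6 extensions
total linear extensions = 10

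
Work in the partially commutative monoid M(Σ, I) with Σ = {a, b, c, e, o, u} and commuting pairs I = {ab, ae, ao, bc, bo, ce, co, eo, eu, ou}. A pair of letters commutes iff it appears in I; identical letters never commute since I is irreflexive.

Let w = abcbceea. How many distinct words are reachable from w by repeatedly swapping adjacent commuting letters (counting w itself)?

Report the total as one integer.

70

piece 0:a — minimal
piece 1:b — minimal
piece 2:c rests on {0:a}
piece 3:b rests on {1:b}
piece 4:c rests on {2:c}
piece 5:e rests on {3:b}
piece 6:e rests on {5:e}
piece 7:a rests on {4:c}
minimal pieces: {0:a, 1:b}
ways to finish when only these pieces remain (= sum over removing one remaining piece with nothing left below it):
  1 left: {6}→1  {7}→1
  2 left: {4,7}→1  {5,6}→1  {6,7}→2
  3 left: {2,4,7}→1  {3,5,6}→1  {4,6,7}→3  {5,6,7}→3
  4 left: {0,2,4,7}→1  {1,3,5,6}→1  {2,4,6,7}→4  {3,5,6,7}→4  {4,5,6,7}→6
  5 left: {0,2,4,6,7}→5  {1,3,5,6,7}→5  {2,4,5,6,7}→10  {3,4,5,6,7}→10
  6 left: {0,2,4,5,6,7}→15  {1,3,4,5,6,7}→15  {2,3,4,5,6,7}→20
  placing 0:a first → 35 extensions
  placing 1:b first → 35 extensions
total linear extensions = 70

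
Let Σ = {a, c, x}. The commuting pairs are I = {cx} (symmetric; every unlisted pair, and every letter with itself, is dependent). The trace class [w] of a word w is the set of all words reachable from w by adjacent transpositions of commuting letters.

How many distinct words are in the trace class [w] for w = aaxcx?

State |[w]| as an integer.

3

piece 0:a — minimal
piece 1:a rests on {0:a}
piece 2:x rests on {1:a}
piece 3:c rests on {1:a}
piece 4:x rests on {2:x}
minimal pieces: {0:a}
ways to finish when only these pieces remain (= sum over removing one remaining piece with nothing left below it):
  1 left: {3}→1  {4}→1
  2 left: {2,4}→1  {3,4}→2
  3 left: {2,3,4}→3
  placing 0:a first → 3 extensions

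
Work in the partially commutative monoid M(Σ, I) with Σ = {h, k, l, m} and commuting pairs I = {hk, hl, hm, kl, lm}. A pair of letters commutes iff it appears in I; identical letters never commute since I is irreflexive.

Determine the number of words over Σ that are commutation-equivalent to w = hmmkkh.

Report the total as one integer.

15

#0=h has no predecessor
#1=m has no predecessor
#2=m depends on [1:m]
#3=k depends on [2:m]
#4=k depends on [3:k]
#5=h depends on [0:h]
sources: [0:h, 1:m]
N(rest) = Σ N(rest − s) over sources s of rest; N(one piece) = 1:
  size 1 → [4]=1  [5]=1
  size 2 → [0,5]=1  [3,4]=1  [4,5]=2
  size 3 → [0,4,5]=3  [2,3,4]=1  [3,4,5]=3
  size 4 → [0,3,4,5]=6  [1,2,3,4]=1  [2,3,4,5]=4
  first=0(h) contributes 5
  first=1(m) contributes 10
|[w]| = 15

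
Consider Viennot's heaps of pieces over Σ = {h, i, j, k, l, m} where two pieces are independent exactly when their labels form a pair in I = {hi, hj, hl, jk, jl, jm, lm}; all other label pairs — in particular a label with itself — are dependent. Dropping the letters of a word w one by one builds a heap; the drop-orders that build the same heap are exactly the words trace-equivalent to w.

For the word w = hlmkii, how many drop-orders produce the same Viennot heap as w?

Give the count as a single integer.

drop 0:h onto floor
drop 1:l onto floor
drop 2:m onto {0:h}
drop 3:k onto {1:l, 2:m}
drop 4:i onto {3:k}
drop 5:i onto {4:i}
ground layer = {0:h, 1:l}
drop-orders for the pieces not yet dropped (sum over which currently-grounded one goes next):
  1 to go: {5} 1
  2 to go: {4,5} 1
  3 to go: {3,4,5} 1
  4 to go: {1,3,4,5} 1  {2,3,4,5} 1
  if 0:h drops first: 2 orders
  if 1:l drops first: 1 orders
heap linearizations: 3

3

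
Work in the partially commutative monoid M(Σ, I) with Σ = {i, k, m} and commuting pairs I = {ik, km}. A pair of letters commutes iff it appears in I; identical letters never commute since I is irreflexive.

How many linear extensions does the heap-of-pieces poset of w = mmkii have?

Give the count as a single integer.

#0=m has no predecessor
#1=m depends on [0:m]
#2=k has no predecessor
#3=i depends on [1:m]
#4=i depends on [3:i]
sources: [0:m, 2:k]
N(rest) = Σ N(rest − s) over sources s of rest; N(one piece) = 1:
  size 1 → [2]=1  [4]=1
  size 2 → [2,4]=2  [3,4]=1
  size 3 → [1,3,4]=1  [2,3,4]=3
  first=0(m) contributes 4
  first=2(k) contributes 1
|[w]| = 5

5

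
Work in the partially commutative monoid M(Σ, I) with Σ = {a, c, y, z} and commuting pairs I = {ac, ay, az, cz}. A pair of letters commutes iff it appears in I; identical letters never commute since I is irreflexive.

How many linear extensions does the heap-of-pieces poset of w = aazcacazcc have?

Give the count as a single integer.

3150

0(a) covers ∅
1(a) covers 0:a
2(z) covers ∅
3(c) covers ∅
4(a) covers 1:a
5(c) covers 3:c
6(a) covers 4:a
7(z) covers 2:z
8(c) covers 5:c
9(c) covers 8:c
floor of heap: 0:a, 2:z, 3:c
completions by unplaced set U, small U first (add the entries for U minus each lowest piece of U):
  |U|=1: {6}:1  {7}:1  {9}:1
  |U|=2: {2,7}:1  {4,6}:1  {6,7}:2  {6,9}:2  {7,9}:2  {8,9}:1
  |U|=3: {1,4,6}:1  {2,6,7}:3  {2,7,9}:3  {4,6,7}:3  {4,6,9}:3  {5,8,9}:1  {6,7,9}:6  {6,8,9}:3  {7,8,9}:3
  |U|=4: {0,1,4,6}:1  {1,4,6,7}:4  {1,4,6,9}:4  {2,4,6,7}:6  {2,6,7,9}:12  {2,7,8,9}:6  {3,5,8,9}:1  {4,6,7,9}:12  {4,6,8,9}:6  {5,6,8,9}:4  {5,7,8,9}:4  {6,7,8,9}:12
  |U|=5: {0,1,4,6,7}:5  {0,1,4,6,9}:5  {1,2,4,6,7}:10  {1,4,6,7,9}:20  {1,4,6,8,9}:10  {2,4,6,7,9}:30  {2,5,7,8,9}:10  {2,6,7,8,9}:30  {3,5,6,8,9}:5  {3,5,7,8,9}:5  {4,5,6,8,9}:10  {4,6,7,8,9}:30  {5,6,7,8,9}:20
  |U|=6: {0,1,2,4,6,7}:15  {0,1,4,6,7,9}:30  {0,1,4,6,8,9}:15  {1,2,4,6,7,9}:60  {1,4,5,6,8,9}:20  {1,4,6,7,8,9}:60  {2,3,5,7,8,9}:15  {2,4,6,7,8,9}:90  {2,5,6,7,8,9}:60  {3,4,5,6,8,9}:15  {3,5,6,7,8,9}:30  {4,5,6,7,8,9}:60
  |U|=7: {0,1,2,4,6,7,9}:105  {0,1,4,5,6,8,9}:35  {0,1,4,6,7,8,9}:105  {1,2,4,6,7,8,9}:210  {1,3,4,5,6,8,9}:35  {1,4,5,6,7,8,9}:140  {2,3,5,6,7,8,9}:105  {2,4,5,6,7,8,9}:210  {3,4,5,6,7,8,9}:105
  |U|=8: {0,1,2,4,6,7,8,9}:420  {0,1,3,4,5,6,8,9}:70  {0,1,4,5,6,7,8,9}:280  {1,2,4,5,6,7,8,9}:560  {1,3,4,5,6,7,8,9}:280  {2,3,4,5,6,7,8,9}:420
  start at 0(a): 1260
  start at 2(z): 630
  start at 3(c): 1260
sum over floor = 3150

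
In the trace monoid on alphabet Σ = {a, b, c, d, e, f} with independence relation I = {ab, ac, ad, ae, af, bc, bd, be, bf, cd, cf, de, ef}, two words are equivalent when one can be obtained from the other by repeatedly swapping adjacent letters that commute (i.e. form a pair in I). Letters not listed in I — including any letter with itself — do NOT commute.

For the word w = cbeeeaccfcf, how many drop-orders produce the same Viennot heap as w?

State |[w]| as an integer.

3960

#0=c has no predecessor
#1=b has no predecessor
#2=e depends on [0:c]
#3=e depends on [2:e]
#4=e depends on [3:e]
#5=a has no predecessor
#6=c depends on [4:e]
#7=c depends on [6:c]
#8=f has no predecessor
#9=c depends on [7:c]
#10=f depends on [8:f]
sources: [0:c, 1:b, 5:a, 8:f]
N(rest) = Σ N(rest − s) over sources s of rest; N(one piece) = 1:
  size 1 → [1]=1  [5]=1  [9]=1  [10]=1
  size 2 → [1,5]=2  [1,9]=2  [1,10]=2  [5,9]=2  [5,10]=2  [7,9]=1  [8,10]=1  [9,10]=2
  size 3 → [1,5,9]=6  [1,5,10]=6  [1,7,9]=3  [1,8,10]=3  [1,9,10]=6  [5,7,9]=3  [5,8,10]=3  [5,9,10]=6  [6,7,9]=1  [7,9,10]=3  [8,9,10]=3
  size 4 → [1,5,7,9]=12  [1,5,8,10]=12  [1,5,9,10]=24  [1,6,7,9]=4  [1,7,9,10]=12  [1,8,9,10]=12  [4,6,7,9]=1  [5,6,7,9]=4  [5,7,9,10]=12  [5,8,9,10]=12  [6,7,9,10]=4  [7,8,9,10]=6
  size 5 → [1,4,6,7,9]=5  [1,5,6,7,9]=20  [1,5,7,9,10]=60  [1,5,8,9,10]=60  [1,6,7,9,10]=20  [1,7,8,9,10]=30  [3,4,6,7,9]=1  [4,5,6,7,9]=5  [4,6,7,9,10]=5  [5,6,7,9,10]=20  [5,7,8,9,10]=30  [6,7,8,9,10]=10
  size 6 → [1,3,4,6,7,9]=6  [1,4,5,6,7,9]=30  [1,4,6,7,9,10]=30  [1,5,6,7,9,10]=120  [1,5,7,8,9,10]=180  [1,6,7,8,9,10]=60  [2,3,4,6,7,9]=1  [3,4,5,6,7,9]=6  [3,4,6,7,9,10]=6  [4,5,6,7,9,10]=30  [4,6,7,8,9,10]=15  [5,6,7,8,9,10]=60
  size 7 → [0,2,3,4,6,7,9]=1  [1,2,3,4,6,7,9]=7  [1,3,4,5,6,7,9]=42  [1,3,4,6,7,9,10]=42  [1,4,5,6,7,9,10]=210  [1,4,6,7,8,9,10]=105  [1,5,6,7,8,9,10]=420  [2,3,4,5,6,7,9]=7  [2,3,4,6,7,9,10]=7  [3,4,5,6,7,9,10]=42  [3,4,6,7,8,9,10]=21  [4,5,6,7,8,9,10]=105
  size 8 → [0,1,2,3,4,6,7,9]=8  [0,2,3,4,5,6,7,9]=8  [0,2,3,4,6,7,9,10]=8  [1,2,3,4,5,6,7,9]=56  [1,2,3,4,6,7,9,10]=56  [1,3,4,5,6,7,9,10]=336  [1,3,4,6,7,8,9,10]=168  [1,4,5,6,7,8,9,10]=840  [2,3,4,5,6,7,9,10]=56  [2,3,4,6,7,8,9,10]=28  [3,4,5,6,7,8,9,10]=168
  size 9 → [0,1,2,3,4,5,6,7,9]=72  [0,1,2,3,4,6,7,9,10]=72  [0,2,3,4,5,6,7,9,10]=72  [0,2,3,4,6,7,8,9,10]=36  [1,2,3,4,5,6,7,9,10]=504  [1,2,3,4,6,7,8,9,10]=252  [1,3,4,5,6,7,8,9,10]=1512  [2,3,4,5,6,7,8,9,10]=252
  first=0(c) contributes 2520
  first=1(b) contributes 360
  first=5(a) contributes 360
  first=8(f) contributes 720
|[w]| = 3960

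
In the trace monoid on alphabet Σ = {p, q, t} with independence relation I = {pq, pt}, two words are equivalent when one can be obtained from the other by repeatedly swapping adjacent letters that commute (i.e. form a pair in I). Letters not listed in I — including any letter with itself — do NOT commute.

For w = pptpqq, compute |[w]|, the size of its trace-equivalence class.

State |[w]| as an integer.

piece 0:p — minimal
piece 1:p rests on {0:p}
piece 2:t — minimal
piece 3:p rests on {1:p}
piece 4:q rests on {2:t}
piece 5:q rests on {4:q}
minimal pieces: {0:p, 2:t}
ways to finish when only these pieces remain (= sum over removing one remaining piece with nothing left below it):
  1 left: {3}→1  {5}→1
  2 left: {1,3}→1  {3,5}→2  {4,5}→1
  3 left: {0,1,3}→1  {1,3,5}→3  {2,4,5}→1  {3,4,5}→3
  4 left: {0,1,3,5}→4  {1,3,4,5}→6  {2,3,4,5}→4
  placing 0:p first → 10 extensions
  placing 2:t first → 10 extensions
total linear extensions = 20

20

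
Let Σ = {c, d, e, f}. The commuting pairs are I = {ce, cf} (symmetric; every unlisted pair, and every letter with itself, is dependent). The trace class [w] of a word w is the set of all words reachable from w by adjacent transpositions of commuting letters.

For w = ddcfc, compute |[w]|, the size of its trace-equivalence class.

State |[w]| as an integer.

piece 0:d — minimal
piece 1:d rests on {0:d}
piece 2:c rests on {1:d}
piece 3:f rests on {1:d}
piece 4:c rests on {2:c}
minimal pieces: {0:d}
ways to finish when only these pieces remain (= sum over removing one remaining piece with nothing left below it):
  1 left: {3}→1  {4}→1
  2 left: {2,4}→1  {3,4}→2
  3 left: {2,3,4}→3
  placing 0:d first → 3 extensions

3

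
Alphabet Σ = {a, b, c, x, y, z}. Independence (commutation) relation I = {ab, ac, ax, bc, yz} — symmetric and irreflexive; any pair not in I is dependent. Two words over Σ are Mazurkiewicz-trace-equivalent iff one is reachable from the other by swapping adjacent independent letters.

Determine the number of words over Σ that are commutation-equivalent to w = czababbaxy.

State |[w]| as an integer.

35

0(c) covers ∅
1(z) covers 0:c
2(a) covers 1:z
3(b) covers 1:z
4(a) covers 2:a
5(b) covers 3:b
6(b) covers 5:b
7(a) covers 4:a
8(x) covers 6:b
9(y) covers 7:a, 8:x
floor of heap: 0:c
completions by unplaced set U, small U first (add the entries for U minus each lowest piece of U):
  |U|=1: {9}:1
  |U|=2: {7,9}:1  {8,9}:1
  |U|=3: {4,7,9}:1  {6,8,9}:1  {7,8,9}:2
  |U|=4: {2,4,7,9}:1  {4,7,8,9}:3  {5,6,8,9}:1  {6,7,8,9}:3
  |U|=5: {2,4,7,8,9}:4  {3,5,6,8,9}:1  {4,6,7,8,9}:6  {5,6,7,8,9}:4
  |U|=6: {2,4,6,7,8,9}:10  {3,5,6,7,8,9}:5  {4,5,6,7,8,9}:10
  |U|=7: {2,4,5,6,7,8,9}:20  {3,4,5,6,7,8,9}:15
  |U|=8: {2,3,4,5,6,7,8,9}:35
  start at 0(c): 35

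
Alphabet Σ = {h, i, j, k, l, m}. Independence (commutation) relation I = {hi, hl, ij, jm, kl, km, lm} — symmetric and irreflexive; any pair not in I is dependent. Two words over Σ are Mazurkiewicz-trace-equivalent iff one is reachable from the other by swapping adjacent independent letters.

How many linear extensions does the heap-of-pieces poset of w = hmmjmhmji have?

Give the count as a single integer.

12

drop 0:h onto floor
drop 1:m onto {0:h}
drop 2:m onto {1:m}
drop 3:j onto {0:h}
drop 4:m onto {2:m}
drop 5:h onto {3:j, 4:m}
drop 6:m onto {5:h}
drop 7:j onto {5:h}
drop 8:i onto {6:m}
ground layer = {0:h}
drop-orders for the pieces not yet dropped (sum over which currently-grounded one goes next):
  1 to go: {7} 1  {8} 1
  2 to go: {6,8} 1  {7,8} 2
  3 to go: {6,7,8} 3
  4 to go: {5,6,7,8} 3
  5 to go: {3,5,6,7,8} 3  {4,5,6,7,8} 3
  6 to go: {2,4,5,6,7,8} 3  {3,4,5,6,7,8} 6
  7 to go: {1,2,4,5,6,7,8} 3  {2,3,4,5,6,7,8} 9
  if 0:h drops first: 12 orders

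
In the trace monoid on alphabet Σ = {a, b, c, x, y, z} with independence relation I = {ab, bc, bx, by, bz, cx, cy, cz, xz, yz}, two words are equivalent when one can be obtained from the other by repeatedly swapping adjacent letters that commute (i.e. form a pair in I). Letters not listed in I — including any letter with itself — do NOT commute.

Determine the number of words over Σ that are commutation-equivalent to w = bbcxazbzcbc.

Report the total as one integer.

#0=b has no predecessor
#1=b depends on [0:b]
#2=c has no predecessor
#3=x has no predecessor
#4=a depends on [2:c, 3:x]
#5=z depends on [4:a]
#6=b depends on [1:b]
#7=z depends on [5:z]
#8=c depends on [4:a]
#9=b depends on [6:b]
#10=c depends on [8:c]
sources: [0:b, 2:c, 3:x]
N(rest) = Σ N(rest − s) over sources s of rest; N(one piece) = 1:
  size 1 → [7]=1  [9]=1  [10]=1
  size 2 → [5,7]=1  [6,9]=1  [7,9]=2  [7,10]=2  [8,10]=1  [9,10]=2
  size 3 → [1,6,9]=1  [5,7,9]=3  [5,7,10]=3  [6,7,9]=3  [6,9,10]=3  [7,8,10]=3  [7,9,10]=6  [8,9,10]=3
  size 4 → [0,1,6,9]=1  [1,6,7,9]=4  [1,6,9,10]=4  [5,6,7,9]=6  [5,7,8,10]=6  [5,7,9,10]=12  [6,7,9,10]=12  [6,8,9,10]=6  [7,8,9,10]=12
  size 5 → [0,1,6,7,9]=5  [0,1,6,9,10]=5  [1,5,6,7,9]=10  [1,6,7,9,10]=20  [1,6,8,9,10]=10  [4,5,7,8,10]=6  [5,6,7,9,10]=30  [5,7,8,9,10]=30  [6,7,8,9,10]=30
  size 6 → [0,1,5,6,7,9]=15  [0,1,6,7,9,10]=30  [0,1,6,8,9,10]=15  [1,5,6,7,9,10]=60  [1,6,7,8,9,10]=60  [2,4,5,7,8,10]=6  [3,4,5,7,8,10]=6  [4,5,7,8,9,10]=36  [5,6,7,8,9,10]=90
  size 7 → [0,1,5,6,7,9,10]=105  [0,1,6,7,8,9,10]=105  [1,5,6,7,8,9,10]=210  [2,3,4,5,7,8,10]=12  [2,4,5,7,8,9,10]=42  [3,4,5,7,8,9,10]=42  [4,5,6,7,8,9,10]=126
  size 8 → [0,1,5,6,7,8,9,10]=420  [1,4,5,6,7,8,9,10]=336  [2,3,4,5,7,8,9,10]=96  [2,4,5,6,7,8,9,10]=168  [3,4,5,6,7,8,9,10]=168
  size 9 → [0,1,4,5,6,7,8,9,10]=756  [1,2,4,5,6,7,8,9,10]=504  [1,3,4,5,6,7,8,9,10]=504  [2,3,4,5,6,7,8,9,10]=432
  first=0(b) contributes 1440
  first=2(c) contributes 1260
  first=3(x) contributes 1260
|[w]| = 3960

3960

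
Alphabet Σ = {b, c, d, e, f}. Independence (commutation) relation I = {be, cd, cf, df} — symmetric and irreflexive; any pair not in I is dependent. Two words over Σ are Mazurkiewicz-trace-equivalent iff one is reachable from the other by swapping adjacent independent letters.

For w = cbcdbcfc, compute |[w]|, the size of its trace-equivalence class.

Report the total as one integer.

#0=c has no predecessor
#1=b depends on [0:c]
#2=c depends on [1:b]
#3=d depends on [1:b]
#4=b depends on [2:c, 3:d]
#5=c depends on [4:b]
#6=f depends on [4:b]
#7=c depends on [5:c]
sources: [0:c]
N(rest) = Σ N(rest − s) over sources s of rest; N(one piece) = 1:
  size 1 → [6]=1  [7]=1
  size 2 → [5,7]=1  [6,7]=2
  size 3 → [5,6,7]=3
  size 4 → [4,5,6,7]=3
  size 5 → [2,4,5,6,7]=3  [3,4,5,6,7]=3
  size 6 → [2,3,4,5,6,7]=6
  first=0(c) contributes 6

6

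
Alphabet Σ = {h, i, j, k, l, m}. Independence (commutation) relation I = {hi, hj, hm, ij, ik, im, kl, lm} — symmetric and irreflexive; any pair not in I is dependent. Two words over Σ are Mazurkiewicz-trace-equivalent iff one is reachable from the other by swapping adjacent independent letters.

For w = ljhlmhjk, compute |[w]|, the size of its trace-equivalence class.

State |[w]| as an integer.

drop 0:l onto floor
drop 1:j onto {0:l}
drop 2:h onto {0:l}
drop 3:l onto {1:j, 2:h}
drop 4:m onto {1:j}
drop 5:h onto {3:l}
drop 6:j onto {3:l, 4:m}
drop 7:k onto {5:h, 6:j}
ground layer = {0:l}
drop-orders for the pieces not yet dropped (sum over which currently-grounded one goes next):
  1 to go: {7} 1
  2 to go: {5,7} 1  {6,7} 1
  3 to go: {4,6,7} 1  {5,6,7} 2
  4 to go: {3,5,6,7} 2  {4,5,6,7} 3
  5 to go: {2,3,5,6,7} 2  {3,4,5,6,7} 5
  6 to go: {1,3,4,5,6,7} 5  {2,3,4,5,6,7} 7
  if 0:l drops first: 12 orders

12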